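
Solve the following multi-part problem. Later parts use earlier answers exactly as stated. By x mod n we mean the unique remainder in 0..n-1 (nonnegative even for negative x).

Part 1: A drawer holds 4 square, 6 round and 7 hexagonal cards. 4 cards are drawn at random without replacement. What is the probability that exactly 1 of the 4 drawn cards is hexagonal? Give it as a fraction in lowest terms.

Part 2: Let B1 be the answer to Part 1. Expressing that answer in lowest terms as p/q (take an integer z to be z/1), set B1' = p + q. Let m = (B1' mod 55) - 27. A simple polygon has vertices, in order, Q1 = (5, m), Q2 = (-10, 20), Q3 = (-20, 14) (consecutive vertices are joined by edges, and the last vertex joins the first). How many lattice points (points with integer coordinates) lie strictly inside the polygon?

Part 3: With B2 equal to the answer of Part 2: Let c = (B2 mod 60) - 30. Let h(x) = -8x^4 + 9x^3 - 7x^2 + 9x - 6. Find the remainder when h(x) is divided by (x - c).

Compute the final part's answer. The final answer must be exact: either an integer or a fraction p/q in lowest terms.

Part 1: total draws C(17,4) = 2380; favorable C(7,1)*C(10,3) = 840; P = 6/17; answer 6/17
Part 2: B1 = 6/17; threaded value p + q = 23; m = -4; cross terms: (5*20 - -10*-4)=60, (-10*14 - -20*20)=260, (-20*-4 - 5*14)=10; twice the area = |330| = 330; area = 165; boundary points = 3 + 2 + 1 = 6; strictly interior points = area - boundary/2 + 1 = 163; answer 163
Part 3: B2 = 163; c = 13; remainder = value at the root: -8*(13)^4 + 9*(13)^3 - 7*(13)^2 + 9*(13)^1 - 6 = (-228488) + (19773) + (-1183) + (117) + (-6) = -209787; answer -209787

-209787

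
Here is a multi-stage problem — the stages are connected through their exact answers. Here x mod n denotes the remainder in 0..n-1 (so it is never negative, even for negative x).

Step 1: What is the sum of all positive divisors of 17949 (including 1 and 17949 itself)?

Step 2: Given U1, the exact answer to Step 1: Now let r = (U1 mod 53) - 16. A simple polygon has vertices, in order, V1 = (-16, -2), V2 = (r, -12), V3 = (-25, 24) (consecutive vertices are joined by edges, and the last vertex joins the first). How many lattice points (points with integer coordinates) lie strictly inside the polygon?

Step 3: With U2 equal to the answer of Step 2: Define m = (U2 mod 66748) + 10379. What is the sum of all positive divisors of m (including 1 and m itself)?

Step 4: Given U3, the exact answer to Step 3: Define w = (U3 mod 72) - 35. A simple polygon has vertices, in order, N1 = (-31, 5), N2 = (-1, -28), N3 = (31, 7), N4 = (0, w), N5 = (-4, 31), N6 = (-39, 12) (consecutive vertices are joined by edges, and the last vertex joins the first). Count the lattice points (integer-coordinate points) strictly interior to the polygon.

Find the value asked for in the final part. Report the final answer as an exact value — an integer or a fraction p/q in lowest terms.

1760

Step 1: 17949 = 3 * 31 * 193; sigma = (1 + 3) * (1 + 31) * (1 + 193) = 4 * 32 * 194 = 24832; answer 24832
Step 2: U1 = 24832; r = 12; cross terms: (-16*-12 - 12*-2)=216, (12*24 - -25*-12)=-12, (-25*-2 - -16*24)=434; twice the area = |638| = 638; area = 319; boundary points = 2 + 1 + 1 = 4; strictly interior points = area - boundary/2 + 1 = 318; answer 318
Step 3: U2 = 318; m = 10697; 10697 = 19 * 563; sigma = (1 + 19) * (1 + 563) = 20 * 564 = 11280; answer 11280
Step 4: U3 = 11280; w = 13; cross terms: (-31*-28 - -1*5)=873, (-1*7 - 31*-28)=861, (31*13 - 0*7)=403, (0*31 - -4*13)=52, (-4*12 - -39*31)=1161, (-39*5 - -31*12)=177; twice the area = |3527| = 3527; area = 3527/2; boundary points = 3 + 1 + 1 + 2 + 1 + 1 = 9; strictly interior points = area - boundary/2 + 1 = 1760; answer 1760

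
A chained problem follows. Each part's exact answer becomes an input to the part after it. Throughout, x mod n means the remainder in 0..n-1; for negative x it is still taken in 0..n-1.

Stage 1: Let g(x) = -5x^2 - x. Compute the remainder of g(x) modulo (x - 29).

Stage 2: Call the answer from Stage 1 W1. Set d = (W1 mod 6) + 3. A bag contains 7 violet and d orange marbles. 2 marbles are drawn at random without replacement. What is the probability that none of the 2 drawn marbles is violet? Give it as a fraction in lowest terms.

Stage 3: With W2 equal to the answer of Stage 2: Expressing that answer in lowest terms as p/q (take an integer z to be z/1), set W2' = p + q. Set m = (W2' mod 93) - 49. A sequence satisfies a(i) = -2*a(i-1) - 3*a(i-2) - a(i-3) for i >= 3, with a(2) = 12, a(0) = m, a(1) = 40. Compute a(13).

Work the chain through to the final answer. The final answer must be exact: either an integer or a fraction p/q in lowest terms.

9137

Stage 1: remainder = value at the root: -5*(29)^2 - 1*(29)^1 = (-4205) + (-29) = -4234; answer -4234
Stage 2: W1 = -4234; d = 5; total draws C(12,2) = 66; favorable C(5,2) = 10; P = 5/33; answer 5/33
Stage 3: W2 = 5/33; threaded value p + q = 38; m = -11; a(3) = -2*(12) - 3*(40) - 1*(-11) = -133; iterating: a(3)=-133, a(4)=190, a(5)=7, a(6)=-451, a(7)=691, a(8)=-36, a(9)=-1550, a(10)=2517, a(11)=-348, a(12)=-5305, a(13)=9137; answer 9137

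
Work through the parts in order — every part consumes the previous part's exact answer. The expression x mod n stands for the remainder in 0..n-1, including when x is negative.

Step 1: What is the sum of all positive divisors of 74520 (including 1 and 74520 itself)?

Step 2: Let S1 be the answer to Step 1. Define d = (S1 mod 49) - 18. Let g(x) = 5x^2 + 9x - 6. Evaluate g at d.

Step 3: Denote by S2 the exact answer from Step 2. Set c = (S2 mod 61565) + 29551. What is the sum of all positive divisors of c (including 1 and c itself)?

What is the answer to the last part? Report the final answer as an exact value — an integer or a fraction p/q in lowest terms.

Step 1: 74520 = 2^3 * 3^4 * 5 * 23; sigma = (1 + 2 + 4 + 8) * (1 + 3 + 9 + 27 + 81) * (1 + 5) * (1 + 23) = 15 * 121 * 6 * 24 = 261360; answer 261360
Step 2: S1 = 261360; d = 25; 5*(25)^2 + 9*(25)^1 - 6 = (3125) + (225) + (-6) = 3344; answer 3344
Step 3: S2 = 3344; c = 32895; 32895 = 3^2 * 5 * 17 * 43; sigma = (1 + 3 + 9) * (1 + 5) * (1 + 17) * (1 + 43) = 13 * 6 * 18 * 44 = 61776; answer 61776

61776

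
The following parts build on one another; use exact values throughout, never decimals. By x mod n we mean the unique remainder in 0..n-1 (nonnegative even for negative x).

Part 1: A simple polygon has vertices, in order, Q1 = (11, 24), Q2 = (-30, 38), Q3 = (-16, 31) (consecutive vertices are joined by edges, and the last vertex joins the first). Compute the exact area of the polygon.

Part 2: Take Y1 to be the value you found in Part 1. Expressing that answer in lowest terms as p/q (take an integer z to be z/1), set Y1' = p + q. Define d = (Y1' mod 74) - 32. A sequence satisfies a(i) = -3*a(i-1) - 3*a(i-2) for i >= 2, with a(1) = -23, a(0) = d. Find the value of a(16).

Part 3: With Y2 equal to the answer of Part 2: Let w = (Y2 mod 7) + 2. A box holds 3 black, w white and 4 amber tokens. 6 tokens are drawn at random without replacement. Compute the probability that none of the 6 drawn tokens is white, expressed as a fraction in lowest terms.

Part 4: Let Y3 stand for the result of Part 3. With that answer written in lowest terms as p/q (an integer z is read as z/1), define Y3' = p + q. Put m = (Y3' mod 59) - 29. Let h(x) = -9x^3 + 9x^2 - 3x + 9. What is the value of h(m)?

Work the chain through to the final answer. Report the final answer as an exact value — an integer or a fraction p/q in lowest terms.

Part 1: cross terms: (11*38 - -30*24)=1138, (-30*31 - -16*38)=-322, (-16*24 - 11*31)=-725; twice the area = |91| = 91; area = 91/2; answer 91/2
Part 2: Y1 = 91/2; threaded value p + q = 93; d = -13; a(2) = -3*(-23) - 3*(-13) = 108; iterating: a(2)=108, a(3)=-255, a(4)=441, a(5)=-558, a(6)=351, a(7)=621, a(8)=-2916, a(9)=6885, a(10)=-11907, a(11)=15066, a(12)=-9477, a(13)=-16767, a(14)=78732, a(15)=-185895, a(16)=321489; answer 321489
Part 3: Y2 = 321489; w = 2; total draws C(9,6) = 84; favorable C(7,6) = 7; P = 1/12; answer 1/12
Part 4: Y3 = 1/12; threaded value p + q = 13; m = -16; -9*(-16)^3 + 9*(-16)^2 - 3*(-16)^1 + 9 = (36864) + (2304) + (48) + (9) = 39225; answer 39225

39225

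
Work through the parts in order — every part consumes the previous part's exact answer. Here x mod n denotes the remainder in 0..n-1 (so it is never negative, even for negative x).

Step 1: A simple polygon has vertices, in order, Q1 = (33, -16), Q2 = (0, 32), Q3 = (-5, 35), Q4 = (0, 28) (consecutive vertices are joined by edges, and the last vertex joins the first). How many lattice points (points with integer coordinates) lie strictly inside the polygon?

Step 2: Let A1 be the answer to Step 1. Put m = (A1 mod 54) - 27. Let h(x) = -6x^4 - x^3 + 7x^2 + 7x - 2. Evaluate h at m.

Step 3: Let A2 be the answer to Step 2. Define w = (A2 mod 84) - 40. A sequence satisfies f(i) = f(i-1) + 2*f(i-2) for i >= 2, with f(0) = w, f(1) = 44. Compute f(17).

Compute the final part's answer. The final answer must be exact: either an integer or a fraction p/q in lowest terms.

Step 1: cross terms: (33*32 - 0*-16)=1056, (0*35 - -5*32)=160, (-5*28 - 0*35)=-140, (0*-16 - 33*28)=-924; twice the area = |152| = 152; area = 76; boundary points = 3 + 1 + 1 + 11 = 16; strictly interior points = area - boundary/2 + 1 = 69; answer 69
Step 2: A1 = 69; m = -12; -6*(-12)^4 - 1*(-12)^3 + 7*(-12)^2 + 7*(-12)^1 - 2 = (-124416) + (1728) + (1008) + (-84) + (-2) = -121766; answer -121766
Step 3: A2 = -121766; w = -6; f(2) = 1*(44) + 2*(-6) = 32; iterating: f(2)=32, f(3)=120, f(4)=184, f(5)=424, f(6)=792, f(7)=1640, f(8)=3224, f(9)=6504, f(10)=12952, f(11)=25960, f(12)=51864, f(13)=103784, f(14)=207512, f(15)=415080, f(16)=830104, f(17)=1660264; answer 1660264

1660264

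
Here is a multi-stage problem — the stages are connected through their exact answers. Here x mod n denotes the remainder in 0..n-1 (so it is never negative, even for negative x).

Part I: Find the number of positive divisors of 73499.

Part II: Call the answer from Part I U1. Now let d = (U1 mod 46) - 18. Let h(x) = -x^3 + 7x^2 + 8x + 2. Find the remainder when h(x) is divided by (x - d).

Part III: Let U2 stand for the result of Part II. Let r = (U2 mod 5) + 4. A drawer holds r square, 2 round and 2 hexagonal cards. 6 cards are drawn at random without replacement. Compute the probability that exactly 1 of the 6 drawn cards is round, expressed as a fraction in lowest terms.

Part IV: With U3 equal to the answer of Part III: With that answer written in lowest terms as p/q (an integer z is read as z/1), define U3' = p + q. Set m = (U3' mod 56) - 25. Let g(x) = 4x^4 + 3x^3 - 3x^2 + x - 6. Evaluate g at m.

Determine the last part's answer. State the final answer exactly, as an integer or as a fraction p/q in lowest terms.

Part I: 73499 = 67 * 1097; number of divisors = (1+1) * (1+1) = 4; answer 4
Part II: U1 = 4; d = -14; remainder = value at the root: -1*(-14)^3 + 7*(-14)^2 + 8*(-14)^1 + 2 = (2744) + (1372) + (-112) + (2) = 4006; answer 4006
Part III: U2 = 4006; r = 5; total draws C(9,6) = 84; favorable C(2,1)*C(7,5) = 42; P = 1/2; answer 1/2
Part IV: U3 = 1/2; threaded value p + q = 3; m = -22; 4*(-22)^4 + 3*(-22)^3 - 3*(-22)^2 + 1*(-22)^1 - 6 = (937024) + (-31944) + (-1452) + (-22) + (-6) = 903600; answer 903600

903600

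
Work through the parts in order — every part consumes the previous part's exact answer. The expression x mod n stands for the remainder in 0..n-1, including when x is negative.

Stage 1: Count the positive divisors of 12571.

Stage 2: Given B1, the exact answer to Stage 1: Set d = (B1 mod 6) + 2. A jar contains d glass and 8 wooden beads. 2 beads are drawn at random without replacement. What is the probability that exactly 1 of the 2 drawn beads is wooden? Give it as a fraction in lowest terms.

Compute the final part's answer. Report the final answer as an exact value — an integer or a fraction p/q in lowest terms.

48/91

Stage 1: 12571 = 13 * 967; number of divisors = (1+1) * (1+1) = 4; answer 4
Stage 2: B1 = 4; d = 6; total draws C(14,2) = 91; favorable C(8,1)*C(6,1) = 48; P = 48/91; answer 48/91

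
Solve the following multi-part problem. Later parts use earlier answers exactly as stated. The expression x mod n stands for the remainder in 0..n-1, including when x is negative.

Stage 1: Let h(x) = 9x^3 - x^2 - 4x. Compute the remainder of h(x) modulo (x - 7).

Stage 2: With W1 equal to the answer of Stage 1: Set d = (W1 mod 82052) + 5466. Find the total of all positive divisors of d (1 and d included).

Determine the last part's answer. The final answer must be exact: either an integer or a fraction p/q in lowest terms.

Stage 1: remainder = value at the root: 9*(7)^3 - 1*(7)^2 - 4*(7)^1 = (3087) + (-49) + (-28) = 3010; answer 3010
Stage 2: W1 = 3010; d = 8476; 8476 = 2^2 * 13 * 163; sigma = (1 + 2 + 4) * (1 + 13) * (1 + 163) = 7 * 14 * 164 = 16072; answer 16072

16072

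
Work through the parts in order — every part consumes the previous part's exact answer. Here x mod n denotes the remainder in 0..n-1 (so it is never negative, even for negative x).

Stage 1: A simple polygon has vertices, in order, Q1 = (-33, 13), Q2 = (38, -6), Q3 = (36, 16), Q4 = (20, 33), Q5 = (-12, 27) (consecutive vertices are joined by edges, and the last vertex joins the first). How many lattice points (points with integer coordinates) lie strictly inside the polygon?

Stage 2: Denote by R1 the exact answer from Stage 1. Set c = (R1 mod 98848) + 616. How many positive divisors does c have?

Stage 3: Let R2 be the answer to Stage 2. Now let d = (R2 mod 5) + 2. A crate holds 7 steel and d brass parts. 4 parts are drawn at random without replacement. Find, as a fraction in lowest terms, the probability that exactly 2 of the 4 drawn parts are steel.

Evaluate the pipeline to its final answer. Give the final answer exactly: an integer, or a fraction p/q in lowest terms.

21/55

Stage 1: cross terms: (-33*-6 - 38*13)=-296, (38*16 - 36*-6)=824, (36*33 - 20*16)=868, (20*27 - -12*33)=936, (-12*13 - -33*27)=735; twice the area = |3067| = 3067; area = 3067/2; boundary points = 1 + 2 + 1 + 2 + 7 = 13; strictly interior points = area - boundary/2 + 1 = 1528; answer 1528
Stage 2: R1 = 1528; c = 2144; 2144 = 2^5 * 67; number of divisors = (5+1) * (1+1) = 12; answer 12
Stage 3: R2 = 12; d = 4; total draws C(11,4) = 330; favorable C(7,2)*C(4,2) = 126; P = 21/55; answer 21/55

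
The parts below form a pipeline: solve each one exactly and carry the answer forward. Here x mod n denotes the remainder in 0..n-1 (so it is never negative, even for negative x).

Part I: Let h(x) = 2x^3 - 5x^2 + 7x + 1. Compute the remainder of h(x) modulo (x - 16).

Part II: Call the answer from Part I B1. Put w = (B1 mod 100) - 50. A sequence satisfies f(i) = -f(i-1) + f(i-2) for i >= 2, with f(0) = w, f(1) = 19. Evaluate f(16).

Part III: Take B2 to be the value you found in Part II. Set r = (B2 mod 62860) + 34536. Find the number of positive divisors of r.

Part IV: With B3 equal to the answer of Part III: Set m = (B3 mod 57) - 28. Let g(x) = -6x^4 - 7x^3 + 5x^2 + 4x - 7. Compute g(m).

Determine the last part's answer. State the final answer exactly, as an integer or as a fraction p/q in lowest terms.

-111655

Part I: remainder = value at the root: 2*(16)^3 - 5*(16)^2 + 7*(16)^1 + 1 = (8192) + (-1280) + (112) + (1) = 7025; answer 7025
Part II: B1 = 7025; w = -25; f(2) = -1*(19) + 1*(-25) = -44; iterating: f(2)=-44, f(3)=63, f(4)=-107, f(5)=170, f(6)=-277, f(7)=447, f(8)=-724, f(9)=1171, f(10)=-1895, f(11)=3066, f(12)=-4961, f(13)=8027, f(14)=-12988, f(15)=21015, f(16)=-34003; answer -34003
Part III: B2 = -34003; r = 63393; 63393 = 3 * 11 * 17 * 113; number of divisors = (1+1) * (1+1) * (1+1) * (1+1) = 16; answer 16
Part IV: B3 = 16; m = -12; -6*(-12)^4 - 7*(-12)^3 + 5*(-12)^2 + 4*(-12)^1 - 7 = (-124416) + (12096) + (720) + (-48) + (-7) = -111655; answer -111655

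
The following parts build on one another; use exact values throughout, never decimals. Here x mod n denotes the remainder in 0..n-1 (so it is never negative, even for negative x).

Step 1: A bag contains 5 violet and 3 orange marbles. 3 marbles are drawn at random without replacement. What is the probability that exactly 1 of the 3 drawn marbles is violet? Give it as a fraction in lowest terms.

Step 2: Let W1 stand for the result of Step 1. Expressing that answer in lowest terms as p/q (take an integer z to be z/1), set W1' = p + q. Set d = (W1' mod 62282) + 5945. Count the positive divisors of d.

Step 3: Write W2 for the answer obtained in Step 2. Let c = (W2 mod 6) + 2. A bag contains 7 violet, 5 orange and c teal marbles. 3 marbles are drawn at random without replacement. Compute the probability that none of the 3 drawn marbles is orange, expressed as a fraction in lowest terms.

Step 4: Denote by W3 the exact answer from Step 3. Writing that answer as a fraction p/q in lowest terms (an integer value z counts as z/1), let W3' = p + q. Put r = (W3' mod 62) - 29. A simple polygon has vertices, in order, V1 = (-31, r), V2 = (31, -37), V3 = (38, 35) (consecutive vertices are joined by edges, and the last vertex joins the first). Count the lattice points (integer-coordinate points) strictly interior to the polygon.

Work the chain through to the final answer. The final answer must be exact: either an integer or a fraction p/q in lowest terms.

2451

Step 1: total draws C(8,3) = 56; favorable C(5,1)*C(3,2) = 15; P = 15/56; answer 15/56
Step 2: W1 = 15/56; threaded value p + q = 71; d = 6016; 6016 = 2^7 * 47; number of divisors = (7+1) * (1+1) = 16; answer 16
Step 3: W2 = 16; c = 6; total draws C(18,3) = 816; favorable C(13,3) = 286; P = 143/408; answer 143/408
Step 4: W3 = 143/408; threaded value p + q = 551; r = 26; cross terms: (-31*-37 - 31*26)=341, (31*35 - 38*-37)=2491, (38*26 - -31*35)=2073; twice the area = |4905| = 4905; area = 4905/2; boundary points = 1 + 1 + 3 = 5; strictly interior points = area - boundary/2 + 1 = 2451; answer 2451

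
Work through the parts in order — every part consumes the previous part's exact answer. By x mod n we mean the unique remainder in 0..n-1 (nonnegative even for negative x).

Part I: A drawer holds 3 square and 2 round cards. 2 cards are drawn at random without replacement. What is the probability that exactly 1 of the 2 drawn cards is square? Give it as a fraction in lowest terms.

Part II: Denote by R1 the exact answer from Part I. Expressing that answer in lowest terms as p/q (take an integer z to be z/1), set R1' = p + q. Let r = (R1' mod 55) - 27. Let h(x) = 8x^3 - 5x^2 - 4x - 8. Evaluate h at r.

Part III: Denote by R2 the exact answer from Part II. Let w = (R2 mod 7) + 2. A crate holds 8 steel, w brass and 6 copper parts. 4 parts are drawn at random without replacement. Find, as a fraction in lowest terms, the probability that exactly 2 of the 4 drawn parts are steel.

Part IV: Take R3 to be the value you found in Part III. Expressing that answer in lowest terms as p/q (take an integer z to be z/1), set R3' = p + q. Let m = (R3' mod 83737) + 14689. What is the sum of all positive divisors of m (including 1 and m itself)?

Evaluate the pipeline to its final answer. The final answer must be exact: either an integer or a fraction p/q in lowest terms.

23400

Part I: total draws C(5,2) = 10; favorable C(3,1)*C(2,1) = 6; P = 3/5; answer 3/5
Part II: R1 = 3/5; threaded value p + q = 8; r = -19; 8*(-19)^3 - 5*(-19)^2 - 4*(-19)^1 - 8 = (-54872) + (-1805) + (76) + (-8) = -56609; answer -56609
Part III: R2 = -56609; w = 2; total draws C(16,4) = 1820; favorable C(8,2)*C(8,2) = 784; P = 28/65; answer 28/65
Part IV: R3 = 28/65; threaded value p + q = 93; m = 14782; 14782 = 2 * 19 * 389; sigma = (1 + 2) * (1 + 19) * (1 + 389) = 3 * 20 * 390 = 23400; answer 23400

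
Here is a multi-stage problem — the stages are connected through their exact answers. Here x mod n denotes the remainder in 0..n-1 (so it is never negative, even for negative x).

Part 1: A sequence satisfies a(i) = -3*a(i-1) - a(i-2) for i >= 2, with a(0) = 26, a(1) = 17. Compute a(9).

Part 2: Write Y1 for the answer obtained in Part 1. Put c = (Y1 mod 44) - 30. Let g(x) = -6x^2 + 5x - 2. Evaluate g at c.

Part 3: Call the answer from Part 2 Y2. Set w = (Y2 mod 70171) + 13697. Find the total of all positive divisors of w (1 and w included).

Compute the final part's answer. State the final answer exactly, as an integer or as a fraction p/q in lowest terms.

159324

Part 1: a(2) = -3*(17) - 1*(26) = -77; iterating: a(2)=-77, a(3)=214, a(4)=-565, a(5)=1481, a(6)=-3878, a(7)=10153, a(8)=-26581, a(9)=69590; answer 69590
Part 2: Y1 = 69590; c = -4; -6*(-4)^2 + 5*(-4)^1 - 2 = (-96) + (-20) + (-2) = -118; answer -118
Part 3: Y2 = -118; w = 83750; 83750 = 2 * 5^4 * 67; sigma = (1 + 2) * (1 + 5 + 25 + 125 + 625) * (1 + 67) = 3 * 781 * 68 = 159324; answer 159324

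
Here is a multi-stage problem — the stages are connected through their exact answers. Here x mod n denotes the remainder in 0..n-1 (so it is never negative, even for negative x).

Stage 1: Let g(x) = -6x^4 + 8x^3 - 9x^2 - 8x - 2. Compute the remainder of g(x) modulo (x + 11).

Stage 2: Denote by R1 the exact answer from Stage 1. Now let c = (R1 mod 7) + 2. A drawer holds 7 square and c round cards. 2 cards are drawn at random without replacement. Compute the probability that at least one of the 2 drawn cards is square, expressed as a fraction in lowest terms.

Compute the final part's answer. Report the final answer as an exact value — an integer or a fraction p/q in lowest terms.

14/15

Stage 1: remainder = value at the root: -6*(-11)^4 + 8*(-11)^3 - 9*(-11)^2 - 8*(-11)^1 - 2 = (-87846) + (-10648) + (-1089) + (88) + (-2) = -99497; answer -99497
Stage 2: R1 = -99497; c = 3; total draws C(10,2) = 45; complement C(3,2) = 3; favorable 45 - 3 = 42; P = 14/15; answer 14/15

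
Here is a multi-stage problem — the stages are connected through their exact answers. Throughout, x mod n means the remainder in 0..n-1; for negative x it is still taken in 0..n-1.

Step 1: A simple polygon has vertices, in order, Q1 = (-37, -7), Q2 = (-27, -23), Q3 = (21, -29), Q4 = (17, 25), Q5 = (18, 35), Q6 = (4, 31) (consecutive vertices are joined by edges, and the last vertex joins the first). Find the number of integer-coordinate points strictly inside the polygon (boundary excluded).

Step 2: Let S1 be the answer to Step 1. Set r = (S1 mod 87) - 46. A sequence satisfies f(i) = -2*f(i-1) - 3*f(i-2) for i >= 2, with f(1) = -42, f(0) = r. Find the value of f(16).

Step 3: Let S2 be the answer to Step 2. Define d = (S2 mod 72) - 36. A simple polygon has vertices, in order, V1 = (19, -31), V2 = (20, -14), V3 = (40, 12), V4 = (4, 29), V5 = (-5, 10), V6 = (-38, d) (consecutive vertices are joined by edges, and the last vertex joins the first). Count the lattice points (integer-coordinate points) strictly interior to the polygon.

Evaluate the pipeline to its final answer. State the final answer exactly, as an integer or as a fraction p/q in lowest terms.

1858

Step 1: cross terms: (-37*-23 - -27*-7)=662, (-27*-29 - 21*-23)=1266, (21*25 - 17*-29)=1018, (17*35 - 18*25)=145, (18*31 - 4*35)=418, (4*-7 - -37*31)=1119; twice the area = |4628| = 4628; area = 2314; boundary points = 2 + 6 + 2 + 1 + 2 + 1 = 14; strictly interior points = area - boundary/2 + 1 = 2308; answer 2308
Step 2: S1 = 2308; r = 0; f(2) = -2*(-42) - 3*(0) = 84; iterating: f(2)=84, f(3)=-42, f(4)=-168, f(5)=462, f(6)=-420, f(7)=-546, f(8)=2352, f(9)=-3066, f(10)=-924, f(11)=11046, f(12)=-19320, f(13)=5502, f(14)=46956, f(15)=-110418, f(16)=79968; answer 79968
Step 3: S2 = 79968; d = 12; cross terms: (19*-14 - 20*-31)=354, (20*12 - 40*-14)=800, (40*29 - 4*12)=1112, (4*10 - -5*29)=185, (-5*12 - -38*10)=320, (-38*-31 - 19*12)=950; twice the area = |3721| = 3721; area = 3721/2; boundary points = 1 + 2 + 1 + 1 + 1 + 1 = 7; strictly interior points = area - boundary/2 + 1 = 1858; answer 1858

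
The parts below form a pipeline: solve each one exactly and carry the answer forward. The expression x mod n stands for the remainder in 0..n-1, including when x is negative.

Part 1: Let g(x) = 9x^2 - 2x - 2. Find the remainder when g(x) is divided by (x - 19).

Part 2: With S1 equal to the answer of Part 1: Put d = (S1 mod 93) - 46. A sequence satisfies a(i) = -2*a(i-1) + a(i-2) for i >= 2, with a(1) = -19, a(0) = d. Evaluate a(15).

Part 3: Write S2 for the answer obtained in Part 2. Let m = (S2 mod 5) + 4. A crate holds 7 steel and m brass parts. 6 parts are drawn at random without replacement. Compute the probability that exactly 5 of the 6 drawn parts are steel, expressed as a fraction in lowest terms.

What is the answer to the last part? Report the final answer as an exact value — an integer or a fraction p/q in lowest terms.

7/143

Part 1: remainder = value at the root: 9*(19)^2 - 2*(19)^1 - 2 = (3249) + (-38) + (-2) = 3209; answer 3209
Part 2: S1 = 3209; d = 1; a(2) = -2*(-19) + 1*(1) = 39; iterating: a(2)=39, a(3)=-97, a(4)=233, a(5)=-563, a(6)=1359, a(7)=-3281, a(8)=7921, a(9)=-19123, a(10)=46167, a(11)=-111457, a(12)=269081, a(13)=-649619, a(14)=1568319, a(15)=-3786257; answer -3786257
Part 3: S2 = -3786257; m = 7; total draws C(14,6) = 3003; favorable C(7,5)*C(7,1) = 147; P = 7/143; answer 7/143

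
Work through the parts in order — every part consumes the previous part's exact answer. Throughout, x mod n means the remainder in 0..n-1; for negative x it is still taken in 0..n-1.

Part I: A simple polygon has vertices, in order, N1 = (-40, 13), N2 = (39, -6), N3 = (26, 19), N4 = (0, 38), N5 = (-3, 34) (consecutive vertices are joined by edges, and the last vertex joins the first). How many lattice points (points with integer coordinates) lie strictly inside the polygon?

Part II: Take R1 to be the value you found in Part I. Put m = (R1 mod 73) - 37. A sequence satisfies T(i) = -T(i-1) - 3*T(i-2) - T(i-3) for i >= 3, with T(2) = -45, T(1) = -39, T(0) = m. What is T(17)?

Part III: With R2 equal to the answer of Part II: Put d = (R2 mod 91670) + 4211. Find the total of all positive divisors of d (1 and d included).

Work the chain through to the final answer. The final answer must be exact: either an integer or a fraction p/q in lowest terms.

Part I: cross terms: (-40*-6 - 39*13)=-267, (39*19 - 26*-6)=897, (26*38 - 0*19)=988, (0*34 - -3*38)=114, (-3*13 - -40*34)=1321; twice the area = |3053| = 3053; area = 3053/2; boundary points = 1 + 1 + 1 + 1 + 1 = 5; strictly interior points = area - boundary/2 + 1 = 1525; answer 1525
Part II: R1 = 1525; m = 28; T(3) = -1*(-45) - 3*(-39) - 1*(28) = 134; iterating: T(3)=134, T(4)=40, T(5)=-397, T(6)=143, T(7)=1008, T(8)=-1040, T(9)=-2127, T(10)=4239, T(11)=3182, T(12)=-13772, T(13)=-13, T(14)=38147, T(15)=-24336, T(16)=-90092, T(17)=124953; answer 124953
Part III: R2 = 124953; d = 37494; 37494 = 2 * 3^2 * 2083; sigma = (1 + 2) * (1 + 3 + 9) * (1 + 2083) = 3 * 13 * 2084 = 81276; answer 81276

81276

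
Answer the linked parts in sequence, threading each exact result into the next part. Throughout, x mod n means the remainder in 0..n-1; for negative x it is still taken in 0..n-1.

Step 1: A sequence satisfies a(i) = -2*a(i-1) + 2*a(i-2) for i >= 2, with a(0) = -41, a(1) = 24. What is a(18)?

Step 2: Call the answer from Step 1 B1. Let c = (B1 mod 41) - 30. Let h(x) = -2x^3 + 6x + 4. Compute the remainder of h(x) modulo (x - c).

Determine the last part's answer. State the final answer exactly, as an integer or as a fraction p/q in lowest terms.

Step 1: a(2) = -2*(24) + 2*(-41) = -130; iterating: a(2)=-130, a(3)=308, a(4)=-876, a(5)=2368, a(6)=-6488, a(7)=17712, a(8)=-48400, a(9)=132224, a(10)=-361248, a(11)=986944, a(12)=-2696384, a(13)=7366656, a(14)=-20126080, a(15)=54985472, a(16)=-150223104, a(17)=410417152, a(18)=-1121280512; answer -1121280512
Step 2: B1 = -1121280512; c = 4; remainder = value at the root: -2*(4)^3 + 6*(4)^1 + 4 = (-128) + (24) + (4) = -100; answer -100

-100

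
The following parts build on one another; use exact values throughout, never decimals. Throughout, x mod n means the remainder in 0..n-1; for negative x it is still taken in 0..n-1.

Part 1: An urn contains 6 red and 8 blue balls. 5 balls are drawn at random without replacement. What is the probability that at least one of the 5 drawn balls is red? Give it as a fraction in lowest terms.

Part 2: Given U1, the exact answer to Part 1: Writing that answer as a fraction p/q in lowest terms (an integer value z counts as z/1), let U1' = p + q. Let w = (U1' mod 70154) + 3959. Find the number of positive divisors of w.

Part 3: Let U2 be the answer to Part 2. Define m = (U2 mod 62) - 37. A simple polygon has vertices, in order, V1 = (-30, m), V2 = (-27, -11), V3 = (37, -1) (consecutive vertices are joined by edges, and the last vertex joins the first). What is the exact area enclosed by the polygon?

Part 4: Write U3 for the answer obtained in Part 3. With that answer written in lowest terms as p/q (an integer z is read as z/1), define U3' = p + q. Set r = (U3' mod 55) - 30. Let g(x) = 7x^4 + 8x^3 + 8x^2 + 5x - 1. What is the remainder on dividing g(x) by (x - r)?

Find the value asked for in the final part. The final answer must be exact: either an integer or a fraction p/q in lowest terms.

52451

Part 1: total draws C(14,5) = 2002; complement C(8,5) = 56; favorable 2002 - 56 = 1946; P = 139/143; answer 139/143
Part 2: U1 = 139/143; threaded value p + q = 282; w = 4241; 4241 is prime, so its only divisors are 1 and 4241; count = 2; answer 2
Part 3: U2 = 2; m = -35; cross terms: (-30*-11 - -27*-35)=-615, (-27*-1 - 37*-11)=434, (37*-35 - -30*-1)=-1325; twice the area = |-1506| = 1506; area = 753; answer 753
Part 4: U3 = 753; threaded value p + q = 754; r = 9; remainder = value at the root: 7*(9)^4 + 8*(9)^3 + 8*(9)^2 + 5*(9)^1 - 1 = (45927) + (5832) + (648) + (45) + (-1) = 52451; answer 52451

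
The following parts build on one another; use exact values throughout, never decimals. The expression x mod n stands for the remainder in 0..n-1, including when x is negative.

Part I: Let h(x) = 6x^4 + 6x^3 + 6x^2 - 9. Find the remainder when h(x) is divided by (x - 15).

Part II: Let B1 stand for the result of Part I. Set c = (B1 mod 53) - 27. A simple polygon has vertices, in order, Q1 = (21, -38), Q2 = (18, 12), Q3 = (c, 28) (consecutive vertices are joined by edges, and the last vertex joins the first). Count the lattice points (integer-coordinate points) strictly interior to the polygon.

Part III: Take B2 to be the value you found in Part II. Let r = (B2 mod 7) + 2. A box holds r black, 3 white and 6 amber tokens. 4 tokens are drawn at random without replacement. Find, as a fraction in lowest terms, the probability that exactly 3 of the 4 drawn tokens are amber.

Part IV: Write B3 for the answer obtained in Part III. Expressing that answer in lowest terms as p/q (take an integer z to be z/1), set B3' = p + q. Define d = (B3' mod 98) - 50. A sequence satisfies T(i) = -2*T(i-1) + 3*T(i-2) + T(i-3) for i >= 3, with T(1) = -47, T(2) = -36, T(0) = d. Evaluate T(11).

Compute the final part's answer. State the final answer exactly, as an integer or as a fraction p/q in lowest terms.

-264579

Part I: remainder = value at the root: 6*(15)^4 + 6*(15)^3 + 6*(15)^2 - 9 = (303750) + (20250) + (1350) + (-9) = 325341; answer 325341
Part II: B1 = 325341; c = 0; cross terms: (21*12 - 18*-38)=936, (18*28 - 0*12)=504, (0*-38 - 21*28)=-588; twice the area = |852| = 852; area = 426; boundary points = 1 + 2 + 3 = 6; strictly interior points = area - boundary/2 + 1 = 424; answer 424
Part III: B2 = 424; r = 6; total draws C(15,4) = 1365; favorable C(6,3)*C(9,1) = 180; P = 12/91; answer 12/91
Part IV: B3 = 12/91; threaded value p + q = 103; d = -45; T(3) = -2*(-36) + 3*(-47) + 1*(-45) = -114; iterating: T(3)=-114, T(4)=73, T(5)=-524, T(6)=1153, T(7)=-3805, T(8)=10545, T(9)=-31352, T(10)=90534, T(11)=-264579; answer -264579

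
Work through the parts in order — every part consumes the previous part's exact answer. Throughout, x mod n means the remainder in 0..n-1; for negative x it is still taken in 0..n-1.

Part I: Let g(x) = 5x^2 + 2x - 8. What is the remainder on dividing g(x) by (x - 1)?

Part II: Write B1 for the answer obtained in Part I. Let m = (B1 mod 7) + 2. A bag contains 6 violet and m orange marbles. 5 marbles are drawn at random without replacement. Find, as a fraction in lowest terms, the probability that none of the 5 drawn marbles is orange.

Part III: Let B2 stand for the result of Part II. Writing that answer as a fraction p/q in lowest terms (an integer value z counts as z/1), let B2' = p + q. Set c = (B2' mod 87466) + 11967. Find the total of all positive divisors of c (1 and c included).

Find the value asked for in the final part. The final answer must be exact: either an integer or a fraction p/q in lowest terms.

Part I: remainder = value at the root: 5*(1)^2 + 2*(1)^1 - 8 = (5) + (2) + (-8) = -1; answer -1
Part II: B1 = -1; m = 8; total draws C(14,5) = 2002; favorable C(6,5) = 6; P = 3/1001; answer 3/1001
Part III: B2 = 3/1001; threaded value p + q = 1004; c = 12971; 12971 = 7 * 17 * 109; sigma = (1 + 7) * (1 + 17) * (1 + 109) = 8 * 18 * 110 = 15840; answer 15840

15840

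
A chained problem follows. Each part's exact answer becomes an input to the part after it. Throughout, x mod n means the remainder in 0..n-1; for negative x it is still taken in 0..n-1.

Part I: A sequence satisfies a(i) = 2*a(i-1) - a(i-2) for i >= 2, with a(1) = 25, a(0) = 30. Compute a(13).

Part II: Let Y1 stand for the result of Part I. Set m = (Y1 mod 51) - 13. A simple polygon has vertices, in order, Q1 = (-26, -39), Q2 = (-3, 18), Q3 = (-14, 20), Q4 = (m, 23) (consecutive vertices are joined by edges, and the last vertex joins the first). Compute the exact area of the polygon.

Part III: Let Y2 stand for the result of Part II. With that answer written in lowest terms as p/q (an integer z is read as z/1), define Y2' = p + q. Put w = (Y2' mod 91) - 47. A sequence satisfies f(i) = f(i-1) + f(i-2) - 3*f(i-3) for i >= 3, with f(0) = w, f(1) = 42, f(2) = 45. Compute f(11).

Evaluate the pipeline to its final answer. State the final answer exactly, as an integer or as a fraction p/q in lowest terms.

Part I: a(2) = 2*(25) - 1*(30) = 20; iterating: a(2)=20, a(3)=15, a(4)=10, a(5)=5, a(6)=0, a(7)=-5, a(8)=-10, a(9)=-15, a(10)=-20, a(11)=-25, a(12)=-30, a(13)=-35; answer -35
Part II: Y1 = -35; m = 3; cross terms: (-26*18 - -3*-39)=-585, (-3*20 - -14*18)=192, (-14*23 - 3*20)=-382, (3*-39 - -26*23)=481; twice the area = |-294| = 294; area = 147; answer 147
Part III: Y2 = 147; threaded value p + q = 148; w = 10; f(3) = 1*(45) + 1*(42) - 3*(10) = 57; iterating: f(3)=57, f(4)=-24, f(5)=-102, f(6)=-297, f(7)=-327, f(8)=-318, f(9)=246, f(10)=909, f(11)=2109; answer 2109

2109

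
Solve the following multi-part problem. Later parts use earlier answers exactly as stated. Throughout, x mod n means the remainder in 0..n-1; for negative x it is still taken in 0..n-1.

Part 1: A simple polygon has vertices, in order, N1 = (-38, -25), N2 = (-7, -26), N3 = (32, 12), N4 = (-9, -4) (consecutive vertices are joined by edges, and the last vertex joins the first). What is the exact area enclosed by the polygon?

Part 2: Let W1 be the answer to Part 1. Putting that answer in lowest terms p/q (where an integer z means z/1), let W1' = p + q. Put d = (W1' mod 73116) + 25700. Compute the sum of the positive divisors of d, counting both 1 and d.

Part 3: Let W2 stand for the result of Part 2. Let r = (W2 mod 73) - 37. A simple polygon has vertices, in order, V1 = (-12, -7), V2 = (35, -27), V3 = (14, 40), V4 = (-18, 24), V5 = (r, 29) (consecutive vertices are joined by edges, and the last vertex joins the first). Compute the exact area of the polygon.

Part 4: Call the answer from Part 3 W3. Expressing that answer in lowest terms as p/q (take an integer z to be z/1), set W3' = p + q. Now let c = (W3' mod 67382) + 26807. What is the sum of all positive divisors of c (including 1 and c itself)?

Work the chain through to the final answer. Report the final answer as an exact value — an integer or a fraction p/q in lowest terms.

69104

Part 1: cross terms: (-38*-26 - -7*-25)=813, (-7*12 - 32*-26)=748, (32*-4 - -9*12)=-20, (-9*-25 - -38*-4)=73; twice the area = |1614| = 1614; area = 807; answer 807
Part 2: W1 = 807; threaded value p + q = 808; d = 26508; 26508 = 2^2 * 3 * 47^2; sigma = (1 + 2 + 4) * (1 + 3) * (1 + 47 + 2209) = 7 * 4 * 2257 = 63196; answer 63196
Part 3: W2 = 63196; r = 14; cross terms: (-12*-27 - 35*-7)=569, (35*40 - 14*-27)=1778, (14*24 - -18*40)=1056, (-18*29 - 14*24)=-858, (14*-7 - -12*29)=250; twice the area = |2795| = 2795; area = 2795/2; answer 2795/2
Part 4: W3 = 2795/2; threaded value p + q = 2797; c = 29604; 29604 = 2^2 * 3 * 2467; sigma = (1 + 2 + 4) * (1 + 3) * (1 + 2467) = 7 * 4 * 2468 = 69104; answer 69104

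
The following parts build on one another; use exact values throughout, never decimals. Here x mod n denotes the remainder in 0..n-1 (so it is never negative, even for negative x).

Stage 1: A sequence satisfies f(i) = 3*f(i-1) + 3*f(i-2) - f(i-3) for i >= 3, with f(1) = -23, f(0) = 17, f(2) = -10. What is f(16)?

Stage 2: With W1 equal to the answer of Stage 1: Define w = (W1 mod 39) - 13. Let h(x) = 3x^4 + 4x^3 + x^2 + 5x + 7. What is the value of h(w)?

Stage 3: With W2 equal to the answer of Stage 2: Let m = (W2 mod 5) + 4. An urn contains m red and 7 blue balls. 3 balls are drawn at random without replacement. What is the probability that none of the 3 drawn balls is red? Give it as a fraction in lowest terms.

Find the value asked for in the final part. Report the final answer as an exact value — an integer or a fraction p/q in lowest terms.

7/44

Stage 1: f(3) = 3*(-10) + 3*(-23) - 1*(17) = -116; iterating: f(3)=-116, f(4)=-355, f(5)=-1403, f(6)=-5158, f(7)=-19328, f(8)=-72055, f(9)=-268991, f(10)=-1003810, f(11)=-3746348, f(12)=-13981483, f(13)=-52179683, f(14)=-194737150, f(15)=-726769016, f(16)=-2712338815; answer -2712338815
Stage 2: W1 = -2712338815; w = 22; 3*(22)^4 + 4*(22)^3 + 1*(22)^2 + 5*(22)^1 + 7 = (702768) + (42592) + (484) + (110) + (7) = 745961; answer 745961
Stage 3: W2 = 745961; m = 5; total draws C(12,3) = 220; favorable C(7,3) = 35; P = 7/44; answer 7/44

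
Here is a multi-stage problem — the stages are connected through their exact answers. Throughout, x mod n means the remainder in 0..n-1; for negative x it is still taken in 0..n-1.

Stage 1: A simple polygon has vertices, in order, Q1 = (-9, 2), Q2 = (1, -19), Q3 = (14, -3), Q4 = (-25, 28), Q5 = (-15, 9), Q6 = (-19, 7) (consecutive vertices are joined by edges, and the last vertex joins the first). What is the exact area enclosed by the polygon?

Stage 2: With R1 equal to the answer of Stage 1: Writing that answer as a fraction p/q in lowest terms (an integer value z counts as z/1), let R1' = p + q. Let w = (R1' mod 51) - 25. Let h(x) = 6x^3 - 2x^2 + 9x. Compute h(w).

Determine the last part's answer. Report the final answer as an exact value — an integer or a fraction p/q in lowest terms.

Stage 1: cross terms: (-9*-19 - 1*2)=169, (1*-3 - 14*-19)=263, (14*28 - -25*-3)=317, (-25*9 - -15*28)=195, (-15*7 - -19*9)=66, (-19*2 - -9*7)=25; twice the area = |1035| = 1035; area = 1035/2; answer 1035/2
Stage 2: R1 = 1035/2; threaded value p + q = 1037; w = -8; 6*(-8)^3 - 2*(-8)^2 + 9*(-8)^1 = (-3072) + (-128) + (-72) = -3272; answer -3272

-3272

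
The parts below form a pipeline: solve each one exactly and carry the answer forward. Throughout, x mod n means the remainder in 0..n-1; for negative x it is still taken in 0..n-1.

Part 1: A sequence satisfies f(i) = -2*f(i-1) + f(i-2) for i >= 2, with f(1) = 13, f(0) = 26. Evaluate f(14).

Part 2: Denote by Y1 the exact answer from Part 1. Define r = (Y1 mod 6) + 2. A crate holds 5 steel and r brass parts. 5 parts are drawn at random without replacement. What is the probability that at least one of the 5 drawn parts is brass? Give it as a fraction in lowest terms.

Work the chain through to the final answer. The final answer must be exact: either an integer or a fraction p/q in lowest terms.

Part 1: f(2) = -2*(13) + 1*(26) = 0; iterating: f(2)=0, f(3)=13, f(4)=-26, f(5)=65, f(6)=-156, f(7)=377, f(8)=-910, f(9)=2197, f(10)=-5304, f(11)=12805, f(12)=-30914, f(13)=74633, f(14)=-180180; answer -180180
Part 2: Y1 = -180180; r = 2; total draws C(7,5) = 21; complement C(5,5) = 1; favorable 21 - 1 = 20; P = 20/21; answer 20/21

20/21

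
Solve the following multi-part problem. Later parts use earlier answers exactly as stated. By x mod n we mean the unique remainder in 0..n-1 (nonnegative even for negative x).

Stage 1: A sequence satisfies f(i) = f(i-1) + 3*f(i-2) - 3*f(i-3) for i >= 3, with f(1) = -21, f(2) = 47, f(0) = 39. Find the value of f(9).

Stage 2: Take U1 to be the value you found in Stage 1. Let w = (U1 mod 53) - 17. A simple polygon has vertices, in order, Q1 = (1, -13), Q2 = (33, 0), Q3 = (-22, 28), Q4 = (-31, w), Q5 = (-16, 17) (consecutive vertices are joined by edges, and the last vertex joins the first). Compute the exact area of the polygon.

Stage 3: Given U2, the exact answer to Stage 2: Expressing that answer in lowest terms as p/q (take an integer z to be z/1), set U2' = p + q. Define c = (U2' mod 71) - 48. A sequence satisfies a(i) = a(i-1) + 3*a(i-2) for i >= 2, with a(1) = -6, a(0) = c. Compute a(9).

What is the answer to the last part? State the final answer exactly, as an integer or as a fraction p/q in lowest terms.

Stage 1: f(3) = 1*(47) + 3*(-21) - 3*(39) = -133; iterating: f(3)=-133, f(4)=71, f(5)=-469, f(6)=143, f(7)=-1477, f(8)=359, f(9)=-4501; answer -4501
Stage 2: U1 = -4501; w = -13; cross terms: (1*0 - 33*-13)=429, (33*28 - -22*0)=924, (-22*-13 - -31*28)=1154, (-31*17 - -16*-13)=-735, (-16*-13 - 1*17)=191; twice the area = |1963| = 1963; area = 1963/2; answer 1963/2
Stage 3: U2 = 1963/2; threaded value p + q = 1965; c = 0; a(2) = 1*(-6) + 3*(0) = -6; iterating: a(2)=-6, a(3)=-24, a(4)=-42, a(5)=-114, a(6)=-240, a(7)=-582, a(8)=-1302, a(9)=-3048; answer -3048

-3048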